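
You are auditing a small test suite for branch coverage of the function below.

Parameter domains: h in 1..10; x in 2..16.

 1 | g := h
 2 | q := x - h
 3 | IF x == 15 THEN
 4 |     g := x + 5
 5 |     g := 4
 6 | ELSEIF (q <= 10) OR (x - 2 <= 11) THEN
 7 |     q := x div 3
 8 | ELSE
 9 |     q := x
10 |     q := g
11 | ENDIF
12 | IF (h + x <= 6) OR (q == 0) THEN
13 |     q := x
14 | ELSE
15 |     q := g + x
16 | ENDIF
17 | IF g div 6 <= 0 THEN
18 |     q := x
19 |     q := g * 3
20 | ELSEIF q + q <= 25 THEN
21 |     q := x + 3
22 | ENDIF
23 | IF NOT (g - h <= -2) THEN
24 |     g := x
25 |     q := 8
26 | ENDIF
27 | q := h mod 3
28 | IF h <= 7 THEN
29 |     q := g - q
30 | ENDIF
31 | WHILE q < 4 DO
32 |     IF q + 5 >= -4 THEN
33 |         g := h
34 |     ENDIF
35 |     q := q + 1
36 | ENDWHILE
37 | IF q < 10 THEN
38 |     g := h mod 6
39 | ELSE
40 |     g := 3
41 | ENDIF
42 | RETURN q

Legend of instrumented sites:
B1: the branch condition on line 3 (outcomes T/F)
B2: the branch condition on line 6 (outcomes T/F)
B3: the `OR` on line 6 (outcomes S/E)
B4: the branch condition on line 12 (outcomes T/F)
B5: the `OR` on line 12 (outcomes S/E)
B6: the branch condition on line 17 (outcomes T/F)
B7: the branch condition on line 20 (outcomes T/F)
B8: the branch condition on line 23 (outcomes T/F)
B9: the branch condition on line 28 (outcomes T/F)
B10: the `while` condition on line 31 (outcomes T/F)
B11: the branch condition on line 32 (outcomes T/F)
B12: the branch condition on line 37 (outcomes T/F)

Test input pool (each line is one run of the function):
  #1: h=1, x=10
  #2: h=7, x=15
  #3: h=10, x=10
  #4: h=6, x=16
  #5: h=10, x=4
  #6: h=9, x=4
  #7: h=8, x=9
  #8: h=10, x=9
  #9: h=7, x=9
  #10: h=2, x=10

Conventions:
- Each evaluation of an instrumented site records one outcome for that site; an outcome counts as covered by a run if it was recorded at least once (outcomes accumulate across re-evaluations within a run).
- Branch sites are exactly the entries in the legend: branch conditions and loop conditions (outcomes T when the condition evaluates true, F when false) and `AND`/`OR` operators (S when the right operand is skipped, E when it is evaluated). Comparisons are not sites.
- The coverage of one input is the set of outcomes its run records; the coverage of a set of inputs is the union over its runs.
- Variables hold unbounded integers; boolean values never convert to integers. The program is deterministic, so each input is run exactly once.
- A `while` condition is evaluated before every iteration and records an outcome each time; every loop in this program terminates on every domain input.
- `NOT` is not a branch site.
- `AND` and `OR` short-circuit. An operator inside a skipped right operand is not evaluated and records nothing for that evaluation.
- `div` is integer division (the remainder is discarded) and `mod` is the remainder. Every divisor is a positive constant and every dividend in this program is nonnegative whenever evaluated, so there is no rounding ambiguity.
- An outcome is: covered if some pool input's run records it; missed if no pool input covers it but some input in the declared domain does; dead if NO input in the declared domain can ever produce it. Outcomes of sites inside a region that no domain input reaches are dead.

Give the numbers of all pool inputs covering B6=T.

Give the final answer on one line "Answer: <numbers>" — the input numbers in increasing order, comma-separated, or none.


input #1 (h=1, x=10): covers B6=T
input #2 (h=7, x=15): covers B6=T
input #3 (h=10, x=10): misses B6=T
input #4 (h=6, x=16): misses B6=T
input #5 (h=10, x=4): misses B6=T
input #6 (h=9, x=4): misses B6=T
input #7 (h=8, x=9): misses B6=T
input #8 (h=10, x=9): misses B6=T
input #9 (h=7, x=9): misses B6=T
input #10 (h=2, x=10): covers B6=T
Answer: 1, 2, 10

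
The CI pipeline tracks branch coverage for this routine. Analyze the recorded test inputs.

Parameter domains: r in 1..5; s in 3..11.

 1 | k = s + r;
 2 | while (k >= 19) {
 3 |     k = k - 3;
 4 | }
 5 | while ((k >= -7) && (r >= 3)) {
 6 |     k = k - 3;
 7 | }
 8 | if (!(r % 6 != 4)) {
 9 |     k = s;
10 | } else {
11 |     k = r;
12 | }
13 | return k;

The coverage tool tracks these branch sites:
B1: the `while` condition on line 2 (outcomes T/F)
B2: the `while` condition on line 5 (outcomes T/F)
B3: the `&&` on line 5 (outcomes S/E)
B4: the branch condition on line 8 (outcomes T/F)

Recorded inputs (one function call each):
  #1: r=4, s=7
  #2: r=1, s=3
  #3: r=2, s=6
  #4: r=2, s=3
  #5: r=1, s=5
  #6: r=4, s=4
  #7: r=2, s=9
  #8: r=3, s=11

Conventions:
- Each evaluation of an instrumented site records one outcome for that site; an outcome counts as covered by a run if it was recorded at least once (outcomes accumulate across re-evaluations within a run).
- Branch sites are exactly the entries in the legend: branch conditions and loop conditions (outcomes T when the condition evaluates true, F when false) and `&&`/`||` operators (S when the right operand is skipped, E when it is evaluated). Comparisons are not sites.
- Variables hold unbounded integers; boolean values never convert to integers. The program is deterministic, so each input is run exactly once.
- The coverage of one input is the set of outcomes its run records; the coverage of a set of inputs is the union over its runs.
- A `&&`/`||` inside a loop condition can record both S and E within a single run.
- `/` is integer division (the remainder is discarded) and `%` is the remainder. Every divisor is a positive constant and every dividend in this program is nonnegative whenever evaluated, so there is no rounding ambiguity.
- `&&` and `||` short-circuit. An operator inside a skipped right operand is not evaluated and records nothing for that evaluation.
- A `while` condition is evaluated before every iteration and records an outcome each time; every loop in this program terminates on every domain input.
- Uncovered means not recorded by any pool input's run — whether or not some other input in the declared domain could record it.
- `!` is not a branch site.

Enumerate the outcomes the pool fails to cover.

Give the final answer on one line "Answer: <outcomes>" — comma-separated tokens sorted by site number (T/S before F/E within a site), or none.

input #1, r=4, s=7: outcomes B1=F, B2=T, B2=F, B3=S, B3=E, B4=T
input #2, r=1, s=3: outcomes B1=F, B2=F, B3=E, B4=F
input #3, r=2, s=6: outcomes B1=F, B2=F, B3=E, B4=F
input #4, r=2, s=3: outcomes B1=F, B2=F, B3=E, B4=F
input #5, r=1, s=5: outcomes B1=F, B2=F, B3=E, B4=F
input #6, r=4, s=4: outcomes B1=F, B2=T, B2=F, B3=S, B3=E, B4=T
input #7, r=2, s=9: outcomes B1=F, B2=F, B3=E, B4=F
input #8, r=3, s=11: outcomes B1=F, B2=T, B2=F, B3=S, B3=E, B4=F
union over the pool: B1=F, B2=T, B2=F, B3=S, B3=E, B4=T, B4=F
uncovered (1 of 8): B1=T

Answer: B1=T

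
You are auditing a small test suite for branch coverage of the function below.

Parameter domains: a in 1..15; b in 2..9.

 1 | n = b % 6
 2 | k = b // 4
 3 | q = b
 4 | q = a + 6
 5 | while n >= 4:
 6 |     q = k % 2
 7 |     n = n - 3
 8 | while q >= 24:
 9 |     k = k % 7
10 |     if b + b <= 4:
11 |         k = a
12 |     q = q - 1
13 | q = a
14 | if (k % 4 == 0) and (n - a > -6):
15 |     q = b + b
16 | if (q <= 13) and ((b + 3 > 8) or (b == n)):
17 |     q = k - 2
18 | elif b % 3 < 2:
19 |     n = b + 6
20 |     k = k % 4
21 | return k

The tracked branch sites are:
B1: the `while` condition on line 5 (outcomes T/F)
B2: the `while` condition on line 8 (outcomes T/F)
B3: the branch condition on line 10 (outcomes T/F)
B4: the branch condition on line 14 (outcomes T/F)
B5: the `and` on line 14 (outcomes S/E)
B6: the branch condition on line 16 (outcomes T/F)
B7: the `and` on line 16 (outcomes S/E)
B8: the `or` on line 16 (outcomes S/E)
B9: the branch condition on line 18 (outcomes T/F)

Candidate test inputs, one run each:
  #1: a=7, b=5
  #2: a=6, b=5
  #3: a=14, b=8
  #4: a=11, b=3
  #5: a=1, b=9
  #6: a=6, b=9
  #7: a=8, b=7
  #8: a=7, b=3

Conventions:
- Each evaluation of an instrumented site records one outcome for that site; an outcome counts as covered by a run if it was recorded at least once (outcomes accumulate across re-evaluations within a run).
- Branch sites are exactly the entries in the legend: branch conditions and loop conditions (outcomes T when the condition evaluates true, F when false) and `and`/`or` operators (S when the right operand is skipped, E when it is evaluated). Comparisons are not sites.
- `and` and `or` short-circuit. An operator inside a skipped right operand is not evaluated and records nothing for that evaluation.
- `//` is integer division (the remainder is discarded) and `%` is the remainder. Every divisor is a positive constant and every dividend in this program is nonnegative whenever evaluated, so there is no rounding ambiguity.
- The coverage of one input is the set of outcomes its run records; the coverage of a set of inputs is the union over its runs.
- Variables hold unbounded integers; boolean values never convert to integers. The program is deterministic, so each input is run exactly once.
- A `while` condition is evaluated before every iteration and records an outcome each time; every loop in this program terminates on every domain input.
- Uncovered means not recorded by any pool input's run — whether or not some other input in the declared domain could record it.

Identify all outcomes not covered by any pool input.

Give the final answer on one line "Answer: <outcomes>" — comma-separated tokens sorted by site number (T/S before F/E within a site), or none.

#1 (a=7, b=5) -> B1->T, B1->F, B2->F, B5->S, B4->F, B7->E, B8->E, B6->F, B9->F; covered: B1=T, B1=F, B2=F, B4=F, B5=S, B6=F, B7=E, B8=E, B9=F
#2 (a=6, b=5) -> B1->T, B1->F, B2->F, B5->S, B4->F, B7->E, B8->E, B6->F, B9->F; covered: B1=T, B1=F, B2=F, B4=F, B5=S, B6=F, B7=E, B8=E, B9=F
#3 (a=14, b=8) -> B1->F, B2->F, B5->S, B4->F, B7->S, B6->F, B9->F; covered: B1=F, B2=F, B4=F, B5=S, B6=F, B7=S, B9=F
#4 (a=11, b=3) -> B1->F, B2->F, B5->E, B4->F, B7->E, B8->E, B6->T; covered: B1=F, B2=F, B4=F, B5=E, B6=T, B7=E, B8=E
#5 (a=1, b=9) -> B1->F, B2->F, B5->S, B4->F, B7->E, B8->S, B6->T; covered: B1=F, B2=F, B4=F, B5=S, B6=T, B7=E, B8=S
#6 (a=6, b=9) -> B1->F, B2->F, B5->S, B4->F, B7->E, B8->S, B6->T; covered: B1=F, B2=F, B4=F, B5=S, B6=T, B7=E, B8=S
#7 (a=8, b=7) -> B1->F, B2->F, B5->S, B4->F, B7->E, B8->S, B6->T; covered: B1=F, B2=F, B4=F, B5=S, B6=T, B7=E, B8=S
#8 (a=7, b=3) -> B1->F, B2->F, B5->E, B4->T, B7->E, B8->E, B6->T; covered: B1=F, B2=F, B4=T, B5=E, B6=T, B7=E, B8=E
union over the pool: B1=T, B1=F, B2=F, B4=T, B4=F, B5=S, B5=E, B6=T, B6=F, B7=S, B7=E, B8=S, B8=E, B9=F
uncovered (4 of 18): B2=T, B3=T, B3=F, B9=T

Answer: B2=T, B3=T, B3=F, B9=T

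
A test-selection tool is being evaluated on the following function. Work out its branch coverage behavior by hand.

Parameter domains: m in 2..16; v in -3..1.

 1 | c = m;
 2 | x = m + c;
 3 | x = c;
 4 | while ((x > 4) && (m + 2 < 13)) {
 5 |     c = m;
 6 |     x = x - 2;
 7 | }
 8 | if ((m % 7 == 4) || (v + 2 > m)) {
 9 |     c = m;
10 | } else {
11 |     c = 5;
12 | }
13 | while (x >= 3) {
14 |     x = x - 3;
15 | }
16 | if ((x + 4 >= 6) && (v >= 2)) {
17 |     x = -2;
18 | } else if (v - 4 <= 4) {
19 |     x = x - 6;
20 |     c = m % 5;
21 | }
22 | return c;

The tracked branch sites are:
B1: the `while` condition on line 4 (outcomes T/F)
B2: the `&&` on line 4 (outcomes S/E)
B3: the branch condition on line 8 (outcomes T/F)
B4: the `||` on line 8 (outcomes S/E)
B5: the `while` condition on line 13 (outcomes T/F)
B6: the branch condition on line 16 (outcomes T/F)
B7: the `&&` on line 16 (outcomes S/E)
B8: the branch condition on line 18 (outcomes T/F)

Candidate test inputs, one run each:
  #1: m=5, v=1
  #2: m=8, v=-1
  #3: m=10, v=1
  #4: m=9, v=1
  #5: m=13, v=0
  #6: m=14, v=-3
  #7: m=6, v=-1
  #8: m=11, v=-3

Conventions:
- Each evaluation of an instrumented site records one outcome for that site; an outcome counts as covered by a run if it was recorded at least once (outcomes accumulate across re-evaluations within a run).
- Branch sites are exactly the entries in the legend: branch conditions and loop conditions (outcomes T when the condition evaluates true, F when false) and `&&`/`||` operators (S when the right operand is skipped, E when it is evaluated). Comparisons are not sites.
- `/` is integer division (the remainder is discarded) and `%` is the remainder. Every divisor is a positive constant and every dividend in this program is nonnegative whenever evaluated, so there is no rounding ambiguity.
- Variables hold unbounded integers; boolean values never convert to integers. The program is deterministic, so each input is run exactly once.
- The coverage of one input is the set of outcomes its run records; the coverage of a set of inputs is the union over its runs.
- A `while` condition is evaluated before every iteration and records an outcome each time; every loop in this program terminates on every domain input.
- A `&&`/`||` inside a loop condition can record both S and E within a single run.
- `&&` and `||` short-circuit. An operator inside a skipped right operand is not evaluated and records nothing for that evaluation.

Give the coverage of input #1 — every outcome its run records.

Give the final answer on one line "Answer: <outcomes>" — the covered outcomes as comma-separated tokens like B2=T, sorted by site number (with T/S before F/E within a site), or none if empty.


Simulating input #1 (m=5, v=1) step by step:
  B2->E, B1->T, B2->S, B1->F, B4->E, B3->F, B5->T, B5->F, B7->S, B6->F
  B8->T
distinct outcomes covered: B1=T, B1=F, B2=S, B2=E, B3=F, B4=E, B5=T, B5=F, B6=F, B7=S, B8=T
Answer: B1=T, B1=F, B2=S, B2=E, B3=F, B4=E, B5=T, B5=F, B6=F, B7=S, B8=T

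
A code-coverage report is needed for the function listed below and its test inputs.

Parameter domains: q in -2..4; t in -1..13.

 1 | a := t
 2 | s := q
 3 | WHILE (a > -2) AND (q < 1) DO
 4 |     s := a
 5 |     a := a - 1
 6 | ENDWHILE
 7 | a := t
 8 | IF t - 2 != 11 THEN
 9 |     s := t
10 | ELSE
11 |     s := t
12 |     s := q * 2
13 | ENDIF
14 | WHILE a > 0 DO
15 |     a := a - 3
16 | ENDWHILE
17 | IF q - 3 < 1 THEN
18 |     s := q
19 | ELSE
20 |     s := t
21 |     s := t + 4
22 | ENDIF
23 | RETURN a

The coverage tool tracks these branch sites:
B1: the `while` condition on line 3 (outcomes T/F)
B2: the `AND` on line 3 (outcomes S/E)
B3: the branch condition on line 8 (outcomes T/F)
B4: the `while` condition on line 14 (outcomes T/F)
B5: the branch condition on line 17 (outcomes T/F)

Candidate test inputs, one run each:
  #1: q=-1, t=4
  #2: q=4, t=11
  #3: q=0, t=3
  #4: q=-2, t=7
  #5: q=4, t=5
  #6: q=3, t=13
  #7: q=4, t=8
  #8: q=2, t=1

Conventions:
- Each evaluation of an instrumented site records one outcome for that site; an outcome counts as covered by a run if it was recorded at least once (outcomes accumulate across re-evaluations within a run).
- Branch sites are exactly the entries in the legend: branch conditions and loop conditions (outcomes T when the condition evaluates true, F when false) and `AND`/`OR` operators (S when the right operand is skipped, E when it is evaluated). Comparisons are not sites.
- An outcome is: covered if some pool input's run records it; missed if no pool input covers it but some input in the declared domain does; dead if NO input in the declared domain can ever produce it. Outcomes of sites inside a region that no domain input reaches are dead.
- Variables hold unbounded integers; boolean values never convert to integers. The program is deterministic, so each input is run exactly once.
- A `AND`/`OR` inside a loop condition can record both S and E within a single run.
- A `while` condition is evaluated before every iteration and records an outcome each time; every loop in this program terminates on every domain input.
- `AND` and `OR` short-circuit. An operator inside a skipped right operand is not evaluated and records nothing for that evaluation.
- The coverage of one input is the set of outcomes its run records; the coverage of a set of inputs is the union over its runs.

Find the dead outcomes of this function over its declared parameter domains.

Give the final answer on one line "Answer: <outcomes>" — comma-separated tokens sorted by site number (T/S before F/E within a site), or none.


checking every outcome against all 105 domain inputs:
  reachable outcomes have witnesses, e.g. B1=T (e.g. q=-2, t=-1), B1=F (e.g. q=-2, t=-1), B2=S (e.g. q=-2, t=-1), B2=E (e.g. q=-2, t=-1)
Answer: none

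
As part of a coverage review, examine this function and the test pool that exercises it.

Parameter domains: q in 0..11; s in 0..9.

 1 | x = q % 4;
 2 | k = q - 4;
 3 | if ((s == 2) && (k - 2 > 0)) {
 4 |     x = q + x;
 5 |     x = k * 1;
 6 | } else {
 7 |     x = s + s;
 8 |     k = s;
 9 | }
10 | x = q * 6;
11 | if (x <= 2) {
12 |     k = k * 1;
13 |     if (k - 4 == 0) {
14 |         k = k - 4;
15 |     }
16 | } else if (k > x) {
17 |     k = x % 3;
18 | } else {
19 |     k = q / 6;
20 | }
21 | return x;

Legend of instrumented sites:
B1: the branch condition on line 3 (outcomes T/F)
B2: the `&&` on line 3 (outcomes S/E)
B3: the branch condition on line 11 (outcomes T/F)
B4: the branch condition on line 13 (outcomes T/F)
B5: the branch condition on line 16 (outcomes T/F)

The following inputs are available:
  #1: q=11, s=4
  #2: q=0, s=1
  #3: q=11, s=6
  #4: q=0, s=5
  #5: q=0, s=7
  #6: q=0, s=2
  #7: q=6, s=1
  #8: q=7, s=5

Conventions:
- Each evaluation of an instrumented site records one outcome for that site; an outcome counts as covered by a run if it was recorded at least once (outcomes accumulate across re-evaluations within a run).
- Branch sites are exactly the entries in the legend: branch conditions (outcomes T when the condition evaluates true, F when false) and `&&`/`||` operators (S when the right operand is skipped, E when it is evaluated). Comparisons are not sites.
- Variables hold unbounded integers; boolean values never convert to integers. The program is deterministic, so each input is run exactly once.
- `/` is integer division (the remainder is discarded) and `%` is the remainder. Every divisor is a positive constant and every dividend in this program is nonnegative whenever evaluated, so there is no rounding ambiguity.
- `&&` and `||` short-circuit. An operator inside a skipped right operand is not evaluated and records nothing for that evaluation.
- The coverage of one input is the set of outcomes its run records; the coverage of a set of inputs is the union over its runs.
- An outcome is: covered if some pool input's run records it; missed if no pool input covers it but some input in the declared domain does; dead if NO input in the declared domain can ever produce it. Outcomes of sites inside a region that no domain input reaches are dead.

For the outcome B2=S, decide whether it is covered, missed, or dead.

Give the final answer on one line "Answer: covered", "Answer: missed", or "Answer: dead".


B2=S is recorded by pool input(s) 1, 2, 3, 4, 5, 7, 8 -> covered
Answer: covered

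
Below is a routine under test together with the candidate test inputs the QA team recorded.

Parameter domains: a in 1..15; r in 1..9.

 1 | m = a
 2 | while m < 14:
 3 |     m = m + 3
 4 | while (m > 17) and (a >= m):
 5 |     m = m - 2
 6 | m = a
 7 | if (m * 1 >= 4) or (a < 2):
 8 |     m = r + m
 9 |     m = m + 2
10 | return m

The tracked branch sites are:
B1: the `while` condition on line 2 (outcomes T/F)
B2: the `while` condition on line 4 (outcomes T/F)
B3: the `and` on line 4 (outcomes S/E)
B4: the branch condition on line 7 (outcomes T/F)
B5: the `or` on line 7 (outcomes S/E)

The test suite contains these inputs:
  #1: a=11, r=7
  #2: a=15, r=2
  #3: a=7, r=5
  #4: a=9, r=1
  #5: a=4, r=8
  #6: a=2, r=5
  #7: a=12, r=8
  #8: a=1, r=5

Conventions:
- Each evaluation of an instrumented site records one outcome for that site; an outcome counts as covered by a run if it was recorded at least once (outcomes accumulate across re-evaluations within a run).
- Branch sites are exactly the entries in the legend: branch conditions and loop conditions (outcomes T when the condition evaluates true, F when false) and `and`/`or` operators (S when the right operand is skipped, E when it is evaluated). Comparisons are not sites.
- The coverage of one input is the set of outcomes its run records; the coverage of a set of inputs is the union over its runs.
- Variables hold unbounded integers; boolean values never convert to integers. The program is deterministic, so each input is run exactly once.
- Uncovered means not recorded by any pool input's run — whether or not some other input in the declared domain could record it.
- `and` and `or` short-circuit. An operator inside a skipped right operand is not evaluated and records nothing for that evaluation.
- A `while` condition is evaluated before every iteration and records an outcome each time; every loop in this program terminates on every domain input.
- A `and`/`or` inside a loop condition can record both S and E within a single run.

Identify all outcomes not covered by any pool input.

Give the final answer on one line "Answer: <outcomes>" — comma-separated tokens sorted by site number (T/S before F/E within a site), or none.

input #1, a=11, r=7: events B1->T, B1->F, B3->S, B2->F, B5->S, B4->T; outcomes B1=T, B1=F, B2=F, B3=S, B4=T, B5=S
input #2, a=15, r=2: events B1->F, B3->S, B2->F, B5->S, B4->T; outcomes B1=F, B2=F, B3=S, B4=T, B5=S
input #3, a=7, r=5: events B1->T, B1->T, B1->T, B1->F, B3->S, B2->F, B5->S, B4->T; outcomes B1=T, B1=F, B2=F, B3=S, B4=T, B5=S
input #4, a=9, r=1: events B1->T, B1->T, B1->F, B3->S, B2->F, B5->S, B4->T; outcomes B1=T, B1=F, B2=F, B3=S, B4=T, B5=S
input #5, a=4, r=8: events B1->T, B1->T, B1->T, B1->T, B1->F, B3->S, B2->F, B5->S, B4->T; outcomes B1=T, B1=F, B2=F, B3=S, B4=T, B5=S
input #6, a=2, r=5: events B1->T, B1->T, B1->T, B1->T, B1->F, B3->S, B2->F, B5->E, B4->F; outcomes B1=T, B1=F, B2=F, B3=S, B4=F, B5=E
input #7, a=12, r=8: events B1->T, B1->F, B3->S, B2->F, B5->S, B4->T; outcomes B1=T, B1=F, B2=F, B3=S, B4=T, B5=S
input #8, a=1, r=5: events B1->T, B1->T, B1->T, B1->T, B1->T, B1->F, B3->S, B2->F, B5->E, B4->T; outcomes B1=T, B1=F, B2=F, B3=S, B4=T, B5=E
union over the pool: B1=T, B1=F, B2=F, B3=S, B4=T, B4=F, B5=S, B5=E
uncovered (2 of 10): B2=T, B3=E

Answer: B2=T, B3=E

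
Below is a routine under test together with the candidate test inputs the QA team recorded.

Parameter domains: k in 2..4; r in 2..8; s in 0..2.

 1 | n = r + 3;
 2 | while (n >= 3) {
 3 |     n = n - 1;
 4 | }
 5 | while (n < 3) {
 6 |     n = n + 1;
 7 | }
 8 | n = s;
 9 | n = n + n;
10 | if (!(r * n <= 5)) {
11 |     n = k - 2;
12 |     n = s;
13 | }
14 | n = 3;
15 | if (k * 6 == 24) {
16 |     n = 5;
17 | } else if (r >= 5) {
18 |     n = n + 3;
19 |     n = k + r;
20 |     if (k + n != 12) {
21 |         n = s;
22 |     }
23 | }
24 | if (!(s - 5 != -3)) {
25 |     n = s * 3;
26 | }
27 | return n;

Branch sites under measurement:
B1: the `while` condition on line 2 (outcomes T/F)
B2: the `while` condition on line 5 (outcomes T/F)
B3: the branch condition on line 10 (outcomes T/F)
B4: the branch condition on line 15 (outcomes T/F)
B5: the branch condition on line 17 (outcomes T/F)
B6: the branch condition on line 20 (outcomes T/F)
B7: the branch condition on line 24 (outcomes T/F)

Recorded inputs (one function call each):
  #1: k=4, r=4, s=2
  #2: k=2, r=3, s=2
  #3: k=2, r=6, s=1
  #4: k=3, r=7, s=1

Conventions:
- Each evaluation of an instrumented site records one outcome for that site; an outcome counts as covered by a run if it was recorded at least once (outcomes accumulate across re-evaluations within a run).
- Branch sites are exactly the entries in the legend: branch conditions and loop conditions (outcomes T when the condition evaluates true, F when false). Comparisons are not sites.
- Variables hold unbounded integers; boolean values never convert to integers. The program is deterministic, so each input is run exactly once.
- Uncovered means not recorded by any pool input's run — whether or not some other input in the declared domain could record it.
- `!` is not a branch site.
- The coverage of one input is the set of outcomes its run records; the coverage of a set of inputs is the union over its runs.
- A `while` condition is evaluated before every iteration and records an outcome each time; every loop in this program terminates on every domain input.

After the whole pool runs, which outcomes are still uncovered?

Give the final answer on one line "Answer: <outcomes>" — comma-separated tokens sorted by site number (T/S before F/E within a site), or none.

test 1 (k=4, r=4, s=2) hits B1=T, B1=F, B2=T, B2=F, B3=T, B4=T, B7=T
test 2 (k=2, r=3, s=2) hits B1=T, B1=F, B2=T, B2=F, B3=T, B4=F, B5=F, B7=T
test 3 (k=2, r=6, s=1) hits B1=T, B1=F, B2=T, B2=F, B3=T, B4=F, B5=T, B6=T, B7=F
test 4 (k=3, r=7, s=1) hits B1=T, B1=F, B2=T, B2=F, B3=T, B4=F, B5=T, B6=T, B7=F
union over the pool: B1=T, B1=F, B2=T, B2=F, B3=T, B4=T, B4=F, B5=T, B5=F, B6=T, B7=T, B7=F
uncovered (2 of 14): B3=F, B6=F

Answer: B3=F, B6=F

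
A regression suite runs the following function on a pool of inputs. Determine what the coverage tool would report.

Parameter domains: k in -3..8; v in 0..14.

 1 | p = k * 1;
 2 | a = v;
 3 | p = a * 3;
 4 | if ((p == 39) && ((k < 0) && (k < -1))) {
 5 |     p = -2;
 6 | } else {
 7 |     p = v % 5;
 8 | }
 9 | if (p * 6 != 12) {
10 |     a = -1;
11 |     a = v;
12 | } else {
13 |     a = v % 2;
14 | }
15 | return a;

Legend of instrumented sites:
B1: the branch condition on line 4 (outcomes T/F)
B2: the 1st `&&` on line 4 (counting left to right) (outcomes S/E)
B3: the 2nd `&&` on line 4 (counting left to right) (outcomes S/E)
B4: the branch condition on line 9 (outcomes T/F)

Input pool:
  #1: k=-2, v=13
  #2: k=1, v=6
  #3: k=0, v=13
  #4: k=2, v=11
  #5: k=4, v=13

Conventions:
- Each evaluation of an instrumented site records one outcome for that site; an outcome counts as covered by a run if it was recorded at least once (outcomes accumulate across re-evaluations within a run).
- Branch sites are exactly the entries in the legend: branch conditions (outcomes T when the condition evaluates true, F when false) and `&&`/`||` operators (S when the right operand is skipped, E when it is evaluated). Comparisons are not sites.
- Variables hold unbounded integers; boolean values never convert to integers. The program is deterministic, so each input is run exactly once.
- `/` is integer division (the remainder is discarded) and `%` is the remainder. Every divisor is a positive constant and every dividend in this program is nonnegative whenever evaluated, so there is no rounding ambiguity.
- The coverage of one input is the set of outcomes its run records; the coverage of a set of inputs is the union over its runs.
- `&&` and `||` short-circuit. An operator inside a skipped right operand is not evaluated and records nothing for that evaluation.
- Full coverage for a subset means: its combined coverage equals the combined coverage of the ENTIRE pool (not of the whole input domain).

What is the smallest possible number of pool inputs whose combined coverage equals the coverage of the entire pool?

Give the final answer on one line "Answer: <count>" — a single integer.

test 1 (k=-2, v=13) fires B2->E, B3->E, B1->T, B4->T; hits B1=T, B2=E, B3=E, B4=T
test 2 (k=1, v=6) fires B2->S, B1->F, B4->T; hits B1=F, B2=S, B4=T
test 3 (k=0, v=13) fires B2->E, B3->S, B1->F, B4->T; hits B1=F, B2=E, B3=S, B4=T
test 4 (k=2, v=11) fires B2->S, B1->F, B4->T; hits B1=F, B2=S, B4=T
test 5 (k=4, v=13) fires B2->E, B3->S, B1->F, B4->T; hits B1=F, B2=E, B3=S, B4=T
the full pool covers 7 outcomes: B1=T, B1=F, B2=S, B2=E, B3=S, B3=E, B4=T
checked all size-1 subsets: none covers 7 outcomes (max 4/7)
checked all size-2 subsets: none covers 7 outcomes (max 6/7)
inputs {1, 2, 3} (size 3) cover everything; no size-3 subset with a lexicographically smaller index list covers all 7

Answer: 3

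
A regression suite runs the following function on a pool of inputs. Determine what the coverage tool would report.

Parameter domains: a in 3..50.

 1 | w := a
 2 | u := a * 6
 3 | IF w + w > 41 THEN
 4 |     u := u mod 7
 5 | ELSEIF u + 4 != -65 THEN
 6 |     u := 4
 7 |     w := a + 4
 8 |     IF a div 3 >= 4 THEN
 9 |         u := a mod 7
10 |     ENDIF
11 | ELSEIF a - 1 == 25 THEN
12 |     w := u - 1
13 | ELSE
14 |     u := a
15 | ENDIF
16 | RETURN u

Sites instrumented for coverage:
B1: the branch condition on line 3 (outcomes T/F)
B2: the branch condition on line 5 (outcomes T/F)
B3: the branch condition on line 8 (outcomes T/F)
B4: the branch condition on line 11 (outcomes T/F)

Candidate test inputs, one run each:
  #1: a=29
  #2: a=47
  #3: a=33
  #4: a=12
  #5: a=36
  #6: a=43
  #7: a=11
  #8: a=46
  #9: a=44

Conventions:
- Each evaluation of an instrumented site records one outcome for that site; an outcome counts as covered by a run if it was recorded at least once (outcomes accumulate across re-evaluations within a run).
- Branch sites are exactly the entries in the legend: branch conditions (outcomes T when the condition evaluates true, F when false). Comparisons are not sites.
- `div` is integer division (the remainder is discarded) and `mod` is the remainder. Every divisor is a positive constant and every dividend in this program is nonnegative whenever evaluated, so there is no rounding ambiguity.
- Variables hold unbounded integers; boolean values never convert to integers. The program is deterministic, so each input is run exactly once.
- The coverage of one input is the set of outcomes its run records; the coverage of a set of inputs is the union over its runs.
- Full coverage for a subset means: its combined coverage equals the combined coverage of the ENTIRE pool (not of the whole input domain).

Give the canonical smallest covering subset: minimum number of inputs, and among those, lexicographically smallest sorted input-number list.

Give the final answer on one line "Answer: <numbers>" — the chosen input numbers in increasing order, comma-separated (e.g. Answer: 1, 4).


input #1 (a=29): events B1->T; covers B1=T
input #2 (a=47): events B1->T; covers B1=T
input #3 (a=33): events B1->T; covers B1=T
input #4 (a=12): events B1->F, B2->T, B3->T; covers B1=F, B2=T, B3=T
input #5 (a=36): events B1->T; covers B1=T
input #6 (a=43): events B1->T; covers B1=T
input #7 (a=11): events B1->F, B2->T, B3->F; covers B1=F, B2=T, B3=F
input #8 (a=46): events B1->T; covers B1=T
input #9 (a=44): events B1->T; covers B1=T
the full pool covers 5 outcomes: B1=T, B1=F, B2=T, B3=T, B3=F
size 1 is not enough: best union over all size-1 subsets is 3/5
size 2 is not enough: best union over all size-2 subsets is 4/5
size 3: inputs {1, 4, 7} cover all 5 outcomes, and no lexicographically smaller subset of this size does
Answer: 1, 4, 7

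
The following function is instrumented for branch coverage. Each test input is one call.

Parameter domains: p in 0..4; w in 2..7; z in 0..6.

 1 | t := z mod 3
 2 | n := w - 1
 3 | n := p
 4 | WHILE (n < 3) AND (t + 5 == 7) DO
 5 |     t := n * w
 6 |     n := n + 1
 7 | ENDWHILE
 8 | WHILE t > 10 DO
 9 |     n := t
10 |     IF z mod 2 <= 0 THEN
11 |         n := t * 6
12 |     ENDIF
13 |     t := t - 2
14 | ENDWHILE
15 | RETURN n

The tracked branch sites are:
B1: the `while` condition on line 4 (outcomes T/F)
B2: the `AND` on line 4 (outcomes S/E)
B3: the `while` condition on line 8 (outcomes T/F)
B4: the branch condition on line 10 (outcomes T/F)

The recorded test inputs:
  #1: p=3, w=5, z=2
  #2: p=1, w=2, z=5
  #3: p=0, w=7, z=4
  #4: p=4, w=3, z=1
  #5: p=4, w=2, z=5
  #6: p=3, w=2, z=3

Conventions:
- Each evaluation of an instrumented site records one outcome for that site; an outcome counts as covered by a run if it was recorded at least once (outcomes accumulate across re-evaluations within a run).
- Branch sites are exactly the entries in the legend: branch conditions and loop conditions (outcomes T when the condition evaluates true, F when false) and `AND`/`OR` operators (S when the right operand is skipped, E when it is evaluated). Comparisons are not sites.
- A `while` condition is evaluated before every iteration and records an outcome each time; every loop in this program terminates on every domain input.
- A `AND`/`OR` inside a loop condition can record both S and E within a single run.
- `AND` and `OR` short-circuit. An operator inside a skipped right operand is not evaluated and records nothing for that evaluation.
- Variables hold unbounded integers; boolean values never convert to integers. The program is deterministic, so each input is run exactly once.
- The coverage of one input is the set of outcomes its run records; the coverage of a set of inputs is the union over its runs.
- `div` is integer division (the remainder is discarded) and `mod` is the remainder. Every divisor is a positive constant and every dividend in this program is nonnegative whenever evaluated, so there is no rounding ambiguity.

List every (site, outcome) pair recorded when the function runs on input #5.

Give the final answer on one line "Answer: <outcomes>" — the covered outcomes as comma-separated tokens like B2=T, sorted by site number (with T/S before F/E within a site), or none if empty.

Simulating input #5 (p=4, w=2, z=5) step by step:
  B2->S, B1->F, B3->F
distinct outcomes covered: B1=F, B2=S, B3=F

Answer: B1=F, B2=S, B3=F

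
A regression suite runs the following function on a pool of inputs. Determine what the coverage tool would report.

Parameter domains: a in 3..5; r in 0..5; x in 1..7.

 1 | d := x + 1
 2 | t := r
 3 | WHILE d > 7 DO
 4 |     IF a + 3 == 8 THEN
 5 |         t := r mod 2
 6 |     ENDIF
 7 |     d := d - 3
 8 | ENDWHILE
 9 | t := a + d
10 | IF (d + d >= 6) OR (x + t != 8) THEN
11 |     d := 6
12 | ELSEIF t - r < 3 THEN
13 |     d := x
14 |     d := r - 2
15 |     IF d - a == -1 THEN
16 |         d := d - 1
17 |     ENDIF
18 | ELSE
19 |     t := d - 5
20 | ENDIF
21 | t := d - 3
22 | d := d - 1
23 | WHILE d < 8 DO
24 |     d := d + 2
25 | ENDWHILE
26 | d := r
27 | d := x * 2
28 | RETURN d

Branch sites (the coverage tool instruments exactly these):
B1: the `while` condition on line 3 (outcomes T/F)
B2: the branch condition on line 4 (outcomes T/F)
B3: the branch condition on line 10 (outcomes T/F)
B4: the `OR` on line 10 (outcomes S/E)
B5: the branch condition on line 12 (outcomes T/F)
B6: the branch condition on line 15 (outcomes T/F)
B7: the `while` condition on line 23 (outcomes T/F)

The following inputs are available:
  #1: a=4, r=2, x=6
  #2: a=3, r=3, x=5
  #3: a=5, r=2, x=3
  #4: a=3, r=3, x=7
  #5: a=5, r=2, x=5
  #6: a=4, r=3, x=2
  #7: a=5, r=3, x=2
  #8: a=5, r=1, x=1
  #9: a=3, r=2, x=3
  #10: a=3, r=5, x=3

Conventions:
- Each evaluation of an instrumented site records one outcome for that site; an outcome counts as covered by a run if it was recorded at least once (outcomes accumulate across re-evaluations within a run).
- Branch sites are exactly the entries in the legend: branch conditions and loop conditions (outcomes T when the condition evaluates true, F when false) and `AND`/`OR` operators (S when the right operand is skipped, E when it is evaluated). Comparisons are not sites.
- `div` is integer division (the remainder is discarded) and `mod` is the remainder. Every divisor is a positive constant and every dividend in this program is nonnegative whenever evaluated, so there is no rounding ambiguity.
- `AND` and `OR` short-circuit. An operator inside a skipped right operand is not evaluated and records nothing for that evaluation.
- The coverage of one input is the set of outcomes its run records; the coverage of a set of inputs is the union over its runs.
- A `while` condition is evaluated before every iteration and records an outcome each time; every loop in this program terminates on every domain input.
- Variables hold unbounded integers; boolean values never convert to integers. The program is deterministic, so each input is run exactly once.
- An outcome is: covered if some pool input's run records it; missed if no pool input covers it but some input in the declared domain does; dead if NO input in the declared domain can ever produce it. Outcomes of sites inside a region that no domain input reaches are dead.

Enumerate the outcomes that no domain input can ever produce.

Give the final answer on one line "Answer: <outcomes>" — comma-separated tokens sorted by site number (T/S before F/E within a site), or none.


running all 126 domain inputs and tallying outcomes:
  B6=T: unreachable across the whole domain -> dead
  reachable outcomes have witnesses, e.g. B1=T (e.g. a=3, r=0, x=7), B1=F (e.g. a=3, r=0, x=1), B2=T (e.g. a=5, r=0, x=7), B2=F (e.g. a=3, r=0, x=7)
Answer: B6=T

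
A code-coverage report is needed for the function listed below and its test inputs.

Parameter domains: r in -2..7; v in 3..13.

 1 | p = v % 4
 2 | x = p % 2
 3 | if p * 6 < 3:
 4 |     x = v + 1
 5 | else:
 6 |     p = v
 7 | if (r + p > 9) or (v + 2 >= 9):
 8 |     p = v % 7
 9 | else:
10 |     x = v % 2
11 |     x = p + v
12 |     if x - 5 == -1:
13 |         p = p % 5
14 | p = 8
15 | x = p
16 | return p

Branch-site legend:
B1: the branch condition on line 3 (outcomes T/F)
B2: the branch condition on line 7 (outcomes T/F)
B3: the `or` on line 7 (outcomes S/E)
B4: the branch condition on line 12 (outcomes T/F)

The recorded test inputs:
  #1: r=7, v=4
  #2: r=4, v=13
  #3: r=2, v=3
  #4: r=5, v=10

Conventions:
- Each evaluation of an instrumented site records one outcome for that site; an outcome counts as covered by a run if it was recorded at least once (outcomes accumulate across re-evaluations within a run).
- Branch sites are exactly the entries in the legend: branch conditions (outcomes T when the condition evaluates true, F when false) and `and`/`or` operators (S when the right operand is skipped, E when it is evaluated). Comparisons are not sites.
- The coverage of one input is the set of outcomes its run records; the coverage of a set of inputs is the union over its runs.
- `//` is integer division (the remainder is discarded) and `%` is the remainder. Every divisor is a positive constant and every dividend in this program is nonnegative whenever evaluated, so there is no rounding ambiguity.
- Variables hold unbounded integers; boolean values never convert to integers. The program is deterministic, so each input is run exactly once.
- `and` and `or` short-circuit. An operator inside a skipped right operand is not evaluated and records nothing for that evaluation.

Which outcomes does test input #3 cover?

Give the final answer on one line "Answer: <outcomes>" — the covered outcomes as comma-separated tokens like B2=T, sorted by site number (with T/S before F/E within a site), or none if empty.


Event log for input #3 (r=2, v=3):
  B1->F, B3->E, B2->F, B4->F
collecting distinct outcomes: B1=F, B2=F, B3=E, B4=F
Answer: B1=F, B2=F, B3=E, B4=F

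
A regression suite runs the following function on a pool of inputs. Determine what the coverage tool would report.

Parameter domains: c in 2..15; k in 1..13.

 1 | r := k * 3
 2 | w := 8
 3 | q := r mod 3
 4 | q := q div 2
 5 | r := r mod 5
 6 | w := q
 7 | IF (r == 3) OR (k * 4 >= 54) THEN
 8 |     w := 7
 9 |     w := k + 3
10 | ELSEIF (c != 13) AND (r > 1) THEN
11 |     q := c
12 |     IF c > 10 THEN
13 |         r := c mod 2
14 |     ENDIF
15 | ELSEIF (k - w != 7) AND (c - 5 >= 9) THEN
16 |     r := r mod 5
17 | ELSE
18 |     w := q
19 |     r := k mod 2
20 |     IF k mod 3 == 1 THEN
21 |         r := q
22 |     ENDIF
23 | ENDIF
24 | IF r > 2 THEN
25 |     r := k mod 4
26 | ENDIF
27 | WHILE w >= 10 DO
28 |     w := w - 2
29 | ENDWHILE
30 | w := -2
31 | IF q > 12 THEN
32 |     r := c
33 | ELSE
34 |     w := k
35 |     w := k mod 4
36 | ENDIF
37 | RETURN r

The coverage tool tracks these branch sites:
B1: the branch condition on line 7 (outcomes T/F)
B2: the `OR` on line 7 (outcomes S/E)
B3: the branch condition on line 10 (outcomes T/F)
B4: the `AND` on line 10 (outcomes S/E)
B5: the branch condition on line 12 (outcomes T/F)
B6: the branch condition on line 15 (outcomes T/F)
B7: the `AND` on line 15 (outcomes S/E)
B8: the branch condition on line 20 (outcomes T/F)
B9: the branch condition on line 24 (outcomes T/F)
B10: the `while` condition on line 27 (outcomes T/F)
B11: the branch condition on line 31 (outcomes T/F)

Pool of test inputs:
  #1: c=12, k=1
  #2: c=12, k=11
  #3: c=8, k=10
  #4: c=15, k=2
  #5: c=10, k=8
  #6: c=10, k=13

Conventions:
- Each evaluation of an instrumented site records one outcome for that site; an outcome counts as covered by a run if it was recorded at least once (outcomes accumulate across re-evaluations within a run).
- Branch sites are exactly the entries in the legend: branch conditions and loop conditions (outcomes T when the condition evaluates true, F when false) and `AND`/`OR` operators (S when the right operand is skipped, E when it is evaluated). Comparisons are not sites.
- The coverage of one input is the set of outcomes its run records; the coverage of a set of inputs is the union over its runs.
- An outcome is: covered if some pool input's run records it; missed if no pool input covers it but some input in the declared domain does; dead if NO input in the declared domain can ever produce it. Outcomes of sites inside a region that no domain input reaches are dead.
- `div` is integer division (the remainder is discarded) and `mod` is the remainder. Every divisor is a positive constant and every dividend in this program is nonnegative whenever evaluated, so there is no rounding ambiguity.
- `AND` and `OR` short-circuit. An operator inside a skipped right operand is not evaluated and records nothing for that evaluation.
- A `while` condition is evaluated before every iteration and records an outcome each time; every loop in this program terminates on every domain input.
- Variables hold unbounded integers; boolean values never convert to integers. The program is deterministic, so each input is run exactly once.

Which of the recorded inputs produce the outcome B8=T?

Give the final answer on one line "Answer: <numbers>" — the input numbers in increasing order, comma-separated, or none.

input #1 (c=12, k=1): does not record B8=T
input #2 (c=12, k=11): does not record B8=T
input #3 (c=8, k=10): records B8=T
input #4 (c=15, k=2): does not record B8=T
input #5 (c=10, k=8): does not record B8=T
input #6 (c=10, k=13): does not record B8=T

Answer: 3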